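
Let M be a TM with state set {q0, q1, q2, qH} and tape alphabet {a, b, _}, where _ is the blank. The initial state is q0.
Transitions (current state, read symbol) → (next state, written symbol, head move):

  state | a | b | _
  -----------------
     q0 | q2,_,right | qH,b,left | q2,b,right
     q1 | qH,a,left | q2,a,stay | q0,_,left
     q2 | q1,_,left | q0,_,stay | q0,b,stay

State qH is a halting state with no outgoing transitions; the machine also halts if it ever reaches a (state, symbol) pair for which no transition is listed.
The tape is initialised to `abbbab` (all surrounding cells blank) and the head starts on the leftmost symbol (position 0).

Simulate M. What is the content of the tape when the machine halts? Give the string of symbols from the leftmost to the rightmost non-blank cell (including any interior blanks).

q0 | _[a]bbbab   read a → write _, move right, go to q2
q2 | __[b]bbab   read b → write _, move stay, go to q0
q0 | __[_]bbab   read _ → write b, move right, go to q2
q2 | __b[b]bab   read b → write _, move stay, go to q0
q0 | __b[_]bab   read _ → write b, move right, go to q2
q2 | __bb[b]ab   read b → write _, move stay, go to q0
q0 | __bb[_]ab   read _ → write b, move right, go to q2
q2 | __bbb[a]b   read a → write _, move left, go to q1
q1 | __bb[b]_b   read b → write a, move stay, go to q2
q2 | __bb[a]_b   read a → write _, move left, go to q1
q1 | __b[b]__b   read b → write a, move stay, go to q2
q2 | __b[a]__b   read a → write _, move left, go to q1
q1 | __[b]___b   read b → write a, move stay, go to q2
q2 | __[a]___b   read a → write _, move left, go to q1
q1 | _[_]____b   read _ → write _, move left, go to q0
q0 | [_]_____b   read _ → write b, move right, go to q2
q2 | b[_]____b   read _ → write b, move stay, go to q0
q0 | b[b]____b   read b → write b, move left, go to qH
qH | [b]b____b
The non-blank tape span at halt is bb____b.

bb____b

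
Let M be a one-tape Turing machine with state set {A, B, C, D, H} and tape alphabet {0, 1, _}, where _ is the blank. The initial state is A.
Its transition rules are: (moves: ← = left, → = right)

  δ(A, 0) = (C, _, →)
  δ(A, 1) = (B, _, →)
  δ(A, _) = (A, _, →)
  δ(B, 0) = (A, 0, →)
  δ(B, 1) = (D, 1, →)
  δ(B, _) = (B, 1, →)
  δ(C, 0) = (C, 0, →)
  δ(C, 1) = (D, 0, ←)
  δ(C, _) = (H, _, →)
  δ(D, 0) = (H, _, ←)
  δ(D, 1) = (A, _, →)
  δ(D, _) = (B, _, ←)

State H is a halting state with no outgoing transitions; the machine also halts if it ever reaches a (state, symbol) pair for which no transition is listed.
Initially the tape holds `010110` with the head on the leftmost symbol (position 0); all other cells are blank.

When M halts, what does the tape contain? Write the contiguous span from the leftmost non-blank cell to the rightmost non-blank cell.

A | _[0]10110__   read 0 → write _, move →, go to C
C | __[1]0110__   read 1 → write 0, move ←, go to D
D | _[_]00110__   read _ → write _, move ←, go to B
B | [_]_00110__   read _ → write 1, move →, go to B
B | 1[_]00110__   read _ → write 1, move →, go to B
B | 11[0]0110__   read 0 → write 0, move →, go to A
A | 110[0]110__   read 0 → write _, move →, go to C
C | 110_[1]10__   read 1 → write 0, move ←, go to D
D | 110[_]010__   read _ → write _, move ←, go to B
B | 11[0]_010__   read 0 → write 0, move →, go to A
A | 110[_]010__   read _ → write _, move →, go to A
A | 110_[0]10__   read 0 → write _, move →, go to C
C | 110__[1]0__   read 1 → write 0, move ←, go to D
D | 110_[_]00__   read _ → write _, move ←, go to B
B | 110[_]_00__   read _ → write 1, move →, go to B
B | 1101[_]00__   read _ → write 1, move →, go to B
B | 11011[0]0__   read 0 → write 0, move →, go to A
A | 110110[0]__   read 0 → write _, move →, go to C
C | 110110_[_]_   read _ → write _, move →, go to H
H | 110110__[_]
The non-blank tape span at halt is 110110.

110110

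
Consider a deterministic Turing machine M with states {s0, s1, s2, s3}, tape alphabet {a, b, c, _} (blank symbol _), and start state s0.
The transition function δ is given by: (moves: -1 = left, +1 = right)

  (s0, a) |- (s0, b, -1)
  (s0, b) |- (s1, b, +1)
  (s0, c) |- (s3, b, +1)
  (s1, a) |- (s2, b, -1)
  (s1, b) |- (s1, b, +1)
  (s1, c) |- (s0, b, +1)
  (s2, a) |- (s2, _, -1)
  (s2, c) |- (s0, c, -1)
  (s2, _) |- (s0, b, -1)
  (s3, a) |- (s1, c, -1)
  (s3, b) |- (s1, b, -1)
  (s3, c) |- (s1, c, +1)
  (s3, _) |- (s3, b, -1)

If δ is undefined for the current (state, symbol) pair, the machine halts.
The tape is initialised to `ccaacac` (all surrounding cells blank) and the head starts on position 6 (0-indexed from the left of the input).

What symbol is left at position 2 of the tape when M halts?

b

s0 | ccaaca[c]__   read c → write b, move +1, go to s3
s3 | ccaacab[_]_   read _ → write b, move -1, go to s3
s3 | ccaaca[b]b_   read b → write b, move -1, go to s1
s1 | ccaac[a]bb_   read a → write b, move -1, go to s2
s2 | ccaa[c]bbb_   read c → write c, move -1, go to s0
s0 | cca[a]cbbb_   read a → write b, move -1, go to s0
s0 | cc[a]bcbbb_   read a → write b, move -1, go to s0
s0 | c[c]bbcbbb_   read c → write b, move +1, go to s3
s3 | cb[b]bcbbb_   read b → write b, move -1, go to s1
s1 | c[b]bbcbbb_   read b → write b, move +1, go to s1
s1 | cb[b]bcbbb_   read b → write b, move +1, go to s1
s1 | cbb[b]cbbb_   read b → write b, move +1, go to s1
s1 | cbbb[c]bbb_   read c → write b, move +1, go to s0
s0 | cbbbb[b]bb_   read b → write b, move +1, go to s1
s1 | cbbbbb[b]b_   read b → write b, move +1, go to s1
s1 | cbbbbbb[b]_   read b → write b, move +1, go to s1
s1 | cbbbbbbb[_]
Cell 2 holds b when M halts.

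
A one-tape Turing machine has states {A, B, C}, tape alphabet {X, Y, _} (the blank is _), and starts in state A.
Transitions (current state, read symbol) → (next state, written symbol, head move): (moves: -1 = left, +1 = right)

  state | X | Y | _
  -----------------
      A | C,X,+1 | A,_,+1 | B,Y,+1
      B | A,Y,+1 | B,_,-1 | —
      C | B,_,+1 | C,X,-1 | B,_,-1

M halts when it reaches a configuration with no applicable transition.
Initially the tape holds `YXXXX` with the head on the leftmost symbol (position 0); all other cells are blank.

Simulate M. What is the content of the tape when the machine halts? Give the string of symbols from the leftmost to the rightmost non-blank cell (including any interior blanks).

X_YYY

state=A head=0 tape=[Y]XXXX__   (A,Y)→(A,_,+1)
state=A head=1 tape=_[X]XXX__   (A,X)→(C,X,+1)
state=C head=2 tape=_X[X]XX__   (C,X)→(B,_,+1)
state=B head=3 tape=_X_[X]X__   (B,X)→(A,Y,+1)
state=A head=4 tape=_X_Y[X]__   (A,X)→(C,X,+1)
state=C head=5 tape=_X_YX[_]_   (C,_)→(B,_,-1)
state=B head=4 tape=_X_Y[X]__   (B,X)→(A,Y,+1)
state=A head=5 tape=_X_YY[_]_   (A,_)→(B,Y,+1)
state=B head=6 tape=_X_YYY[_]
The non-blank tape span at halt is X_YYY.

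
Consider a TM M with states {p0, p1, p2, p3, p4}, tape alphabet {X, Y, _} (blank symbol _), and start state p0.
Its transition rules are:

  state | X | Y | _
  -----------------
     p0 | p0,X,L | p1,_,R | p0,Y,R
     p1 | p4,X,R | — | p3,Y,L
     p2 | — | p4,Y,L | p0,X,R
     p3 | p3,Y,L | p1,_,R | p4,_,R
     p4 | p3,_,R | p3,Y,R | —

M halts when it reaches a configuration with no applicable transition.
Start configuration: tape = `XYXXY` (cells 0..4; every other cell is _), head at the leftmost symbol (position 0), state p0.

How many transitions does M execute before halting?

p0 | _[X]YXXY   read X → write X, move L, go to p0
p0 | [_]XYXXY   read _ → write Y, move R, go to p0
p0 | Y[X]YXXY   read X → write X, move L, go to p0
p0 | [Y]XYXXY   read Y → write _, move R, go to p1
p1 | _[X]YXXY   read X → write X, move R, go to p4
p4 | _X[Y]XXY   read Y → write Y, move R, go to p3
p3 | _XY[X]XY   read X → write Y, move L, go to p3
p3 | _X[Y]YXY   read Y → write _, move R, go to p1
p1 | _X_[Y]XY
M halts after 8 transitions.

8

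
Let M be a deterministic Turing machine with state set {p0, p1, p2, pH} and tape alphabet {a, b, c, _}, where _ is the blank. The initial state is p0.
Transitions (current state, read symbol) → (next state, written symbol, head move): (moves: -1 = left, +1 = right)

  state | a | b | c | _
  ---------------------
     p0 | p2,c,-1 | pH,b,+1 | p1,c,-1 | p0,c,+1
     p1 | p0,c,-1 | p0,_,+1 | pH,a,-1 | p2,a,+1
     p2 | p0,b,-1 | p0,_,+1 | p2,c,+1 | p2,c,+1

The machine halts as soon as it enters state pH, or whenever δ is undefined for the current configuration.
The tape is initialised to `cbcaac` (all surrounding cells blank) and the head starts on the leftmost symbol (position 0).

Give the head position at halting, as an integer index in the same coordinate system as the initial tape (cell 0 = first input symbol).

-3

p0 | ___[c]bcaac   read c → write c, move -1, go to p1
p1 | __[_]cbcaac   read _ → write a, move +1, go to p2
p2 | __a[c]bcaac   read c → write c, move +1, go to p2
p2 | __ac[b]caac   read b → write _, move +1, go to p0
p0 | __ac_[c]aac   read c → write c, move -1, go to p1
p1 | __ac[_]caac   read _ → write a, move +1, go to p2
p2 | __aca[c]aac   read c → write c, move +1, go to p2
p2 | __acac[a]ac   read a → write b, move -1, go to p0
p0 | __aca[c]bac   read c → write c, move -1, go to p1
p1 | __ac[a]cbac   read a → write c, move -1, go to p0
p0 | __a[c]ccbac   read c → write c, move -1, go to p1
p1 | __[a]cccbac   read a → write c, move -1, go to p0
p0 | _[_]ccccbac   read _ → write c, move +1, go to p0
p0 | _c[c]cccbac   read c → write c, move -1, go to p1
p1 | _[c]ccccbac   read c → write a, move -1, go to pH
pH | [_]accccbac
At halt the head is at cell -3.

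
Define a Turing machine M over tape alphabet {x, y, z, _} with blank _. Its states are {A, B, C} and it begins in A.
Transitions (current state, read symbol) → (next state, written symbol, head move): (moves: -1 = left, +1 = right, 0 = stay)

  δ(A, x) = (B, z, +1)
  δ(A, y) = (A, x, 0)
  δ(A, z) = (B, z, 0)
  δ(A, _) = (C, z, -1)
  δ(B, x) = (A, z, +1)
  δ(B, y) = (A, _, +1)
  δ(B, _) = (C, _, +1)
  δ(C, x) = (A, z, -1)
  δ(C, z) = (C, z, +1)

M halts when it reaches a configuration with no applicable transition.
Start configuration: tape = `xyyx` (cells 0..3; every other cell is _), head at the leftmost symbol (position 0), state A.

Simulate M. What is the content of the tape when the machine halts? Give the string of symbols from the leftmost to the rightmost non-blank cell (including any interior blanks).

A | [x]yyx__   read x → write z, move +1, go to B
B | z[y]yx__   read y → write _, move +1, go to A
A | z_[y]x__   read y → write x, move 0, go to A
A | z_[x]x__   read x → write z, move +1, go to B
B | z_z[x]__   read x → write z, move +1, go to A
A | z_zz[_]_   read _ → write z, move -1, go to C
C | z_z[z]z_   read z → write z, move +1, go to C
C | z_zz[z]_   read z → write z, move +1, go to C
C | z_zzz[_]
The non-blank tape span at halt is z_zzz.

z_zzz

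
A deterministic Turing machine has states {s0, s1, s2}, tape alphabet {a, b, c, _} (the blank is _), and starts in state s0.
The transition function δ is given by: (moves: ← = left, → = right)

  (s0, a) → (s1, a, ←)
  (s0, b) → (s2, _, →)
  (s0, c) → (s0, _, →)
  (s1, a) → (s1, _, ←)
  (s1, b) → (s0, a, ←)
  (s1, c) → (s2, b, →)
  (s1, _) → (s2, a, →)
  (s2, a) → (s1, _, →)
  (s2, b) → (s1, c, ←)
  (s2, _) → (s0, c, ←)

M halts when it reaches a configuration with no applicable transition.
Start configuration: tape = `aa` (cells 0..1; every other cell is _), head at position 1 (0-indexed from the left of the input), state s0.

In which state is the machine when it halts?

s2

s0 | __a[a]___   read a → write a, move ←, go to s1
s1 | __[a]a___   read a → write _, move ←, go to s1
s1 | _[_]_a___   read _ → write a, move →, go to s2
s2 | _a[_]a___   read _ → write c, move ←, go to s0
s0 | _[a]ca___   read a → write a, move ←, go to s1
s1 | [_]aca___   read _ → write a, move →, go to s2
s2 | a[a]ca___   read a → write _, move →, go to s1
s1 | a_[c]a___   read c → write b, move →, go to s2
s2 | a_b[a]___   read a → write _, move →, go to s1
s1 | a_b_[_]__   read _ → write a, move →, go to s2
s2 | a_b_a[_]_   read _ → write c, move ←, go to s0
s0 | a_b_[a]c_   read a → write a, move ←, go to s1
s1 | a_b[_]ac_   read _ → write a, move →, go to s2
s2 | a_ba[a]c_   read a → write _, move →, go to s1
s1 | a_ba_[c]_   read c → write b, move →, go to s2
s2 | a_ba_b[_]   read _ → write c, move ←, go to s0
s0 | a_ba_[b]c   read b → write _, move →, go to s2
s2 | a_ba__[c]
No transition is defined for (s2, c); M halts in state s2.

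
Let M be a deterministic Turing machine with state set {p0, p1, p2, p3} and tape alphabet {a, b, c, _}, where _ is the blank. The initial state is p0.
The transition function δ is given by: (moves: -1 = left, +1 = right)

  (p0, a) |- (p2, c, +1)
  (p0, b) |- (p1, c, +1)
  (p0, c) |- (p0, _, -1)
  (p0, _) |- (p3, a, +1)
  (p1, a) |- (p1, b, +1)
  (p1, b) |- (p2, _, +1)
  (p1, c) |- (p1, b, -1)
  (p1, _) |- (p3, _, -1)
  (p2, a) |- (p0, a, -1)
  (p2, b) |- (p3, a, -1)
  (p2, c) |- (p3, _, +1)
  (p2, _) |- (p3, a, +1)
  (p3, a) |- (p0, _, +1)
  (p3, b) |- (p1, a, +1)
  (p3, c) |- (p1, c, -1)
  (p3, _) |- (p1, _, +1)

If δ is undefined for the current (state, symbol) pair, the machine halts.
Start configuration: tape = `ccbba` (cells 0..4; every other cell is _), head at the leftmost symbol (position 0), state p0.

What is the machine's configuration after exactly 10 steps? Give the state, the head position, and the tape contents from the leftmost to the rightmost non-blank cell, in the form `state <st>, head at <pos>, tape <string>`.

state p3, head at 2, tape aa_aa

state=p0 head=0 tape=_[c]cbba   (p0,c)→(p0,_,-1)
state=p0 head=-1 tape=[_]_cbba   (p0,_)→(p3,a,+1)
state=p3 head=0 tape=a[_]cbba   (p3,_)→(p1,_,+1)
state=p1 head=1 tape=a_[c]bba   (p1,c)→(p1,b,-1)
state=p1 head=0 tape=a[_]bbba   (p1,_)→(p3,_,-1)
state=p3 head=-1 tape=[a]_bbba   (p3,a)→(p0,_,+1)
state=p0 head=0 tape=_[_]bbba   (p0,_)→(p3,a,+1)
state=p3 head=1 tape=_a[b]bba   (p3,b)→(p1,a,+1)
state=p1 head=2 tape=_aa[b]ba   (p1,b)→(p2,_,+1)
state=p2 head=3 tape=_aa_[b]a   (p2,b)→(p3,a,-1)
state=p3 head=2 tape=_aa[_]aa
After 10 steps: state p3, head at 2, tape aa_aa.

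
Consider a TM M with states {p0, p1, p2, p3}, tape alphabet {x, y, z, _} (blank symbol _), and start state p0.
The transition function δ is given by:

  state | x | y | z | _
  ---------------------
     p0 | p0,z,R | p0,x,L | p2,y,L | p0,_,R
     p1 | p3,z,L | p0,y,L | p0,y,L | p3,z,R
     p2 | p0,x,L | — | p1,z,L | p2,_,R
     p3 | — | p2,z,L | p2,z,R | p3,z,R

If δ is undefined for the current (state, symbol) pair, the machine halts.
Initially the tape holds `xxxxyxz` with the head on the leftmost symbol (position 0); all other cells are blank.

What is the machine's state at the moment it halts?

state=p0 head=0 tape=_[x]xxxyxz   (p0,x)→(p0,z,R)
state=p0 head=1 tape=_z[x]xxyxz   (p0,x)→(p0,z,R)
state=p0 head=2 tape=_zz[x]xyxz   (p0,x)→(p0,z,R)
state=p0 head=3 tape=_zzz[x]yxz   (p0,x)→(p0,z,R)
state=p0 head=4 tape=_zzzz[y]xz   (p0,y)→(p0,x,L)
state=p0 head=3 tape=_zzz[z]xxz   (p0,z)→(p2,y,L)
state=p2 head=2 tape=_zz[z]yxxz   (p2,z)→(p1,z,L)
state=p1 head=1 tape=_z[z]zyxxz   (p1,z)→(p0,y,L)
state=p0 head=0 tape=_[z]yzyxxz   (p0,z)→(p2,y,L)
state=p2 head=-1 tape=[_]yyzyxxz   (p2,_)→(p2,_,R)
state=p2 head=0 tape=_[y]yzyxxz
No transition is defined for (p2, y); M halts in state p2.

p2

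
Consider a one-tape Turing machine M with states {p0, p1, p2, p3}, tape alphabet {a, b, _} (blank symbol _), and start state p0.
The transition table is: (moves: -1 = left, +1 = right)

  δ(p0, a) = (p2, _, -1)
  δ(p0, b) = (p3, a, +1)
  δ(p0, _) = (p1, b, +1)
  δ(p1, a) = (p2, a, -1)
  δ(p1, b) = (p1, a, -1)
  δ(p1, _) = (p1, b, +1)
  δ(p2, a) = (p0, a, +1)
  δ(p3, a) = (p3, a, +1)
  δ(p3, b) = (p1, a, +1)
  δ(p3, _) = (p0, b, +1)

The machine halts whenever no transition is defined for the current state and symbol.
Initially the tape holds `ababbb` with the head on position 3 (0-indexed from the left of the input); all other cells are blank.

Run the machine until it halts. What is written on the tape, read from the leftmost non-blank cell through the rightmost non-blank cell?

abaaba

state=p0 head=3 tape=aba[b]bb   (p0,b)→(p3,a,+1)
state=p3 head=4 tape=abaa[b]b   (p3,b)→(p1,a,+1)
state=p1 head=5 tape=abaaa[b]   (p1,b)→(p1,a,-1)
state=p1 head=4 tape=abaa[a]a   (p1,a)→(p2,a,-1)
state=p2 head=3 tape=aba[a]aa   (p2,a)→(p0,a,+1)
state=p0 head=4 tape=abaa[a]a   (p0,a)→(p2,_,-1)
state=p2 head=3 tape=aba[a]_a   (p2,a)→(p0,a,+1)
state=p0 head=4 tape=abaa[_]a   (p0,_)→(p1,b,+1)
state=p1 head=5 tape=abaab[a]   (p1,a)→(p2,a,-1)
state=p2 head=4 tape=abaa[b]a
The non-blank tape span at halt is abaaba.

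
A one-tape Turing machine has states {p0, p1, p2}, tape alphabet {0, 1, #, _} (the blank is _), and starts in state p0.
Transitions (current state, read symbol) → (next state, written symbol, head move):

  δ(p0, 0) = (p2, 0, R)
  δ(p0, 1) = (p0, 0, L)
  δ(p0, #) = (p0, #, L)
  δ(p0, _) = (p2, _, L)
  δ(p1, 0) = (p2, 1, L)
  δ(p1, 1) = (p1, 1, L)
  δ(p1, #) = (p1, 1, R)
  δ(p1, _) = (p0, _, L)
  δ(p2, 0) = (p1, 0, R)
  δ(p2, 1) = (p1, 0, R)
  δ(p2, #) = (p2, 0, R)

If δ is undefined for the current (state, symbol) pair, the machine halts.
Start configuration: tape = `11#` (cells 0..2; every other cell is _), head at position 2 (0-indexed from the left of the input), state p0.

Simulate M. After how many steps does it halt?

4

state=p0 head=2 tape=__11[#]   (p0,#)→(p0,#,L)
state=p0 head=1 tape=__1[1]#   (p0,1)→(p0,0,L)
state=p0 head=0 tape=__[1]0#   (p0,1)→(p0,0,L)
state=p0 head=-1 tape=_[_]00#   (p0,_)→(p2,_,L)
state=p2 head=-2 tape=[_]_00#
M halts after 4 transitions.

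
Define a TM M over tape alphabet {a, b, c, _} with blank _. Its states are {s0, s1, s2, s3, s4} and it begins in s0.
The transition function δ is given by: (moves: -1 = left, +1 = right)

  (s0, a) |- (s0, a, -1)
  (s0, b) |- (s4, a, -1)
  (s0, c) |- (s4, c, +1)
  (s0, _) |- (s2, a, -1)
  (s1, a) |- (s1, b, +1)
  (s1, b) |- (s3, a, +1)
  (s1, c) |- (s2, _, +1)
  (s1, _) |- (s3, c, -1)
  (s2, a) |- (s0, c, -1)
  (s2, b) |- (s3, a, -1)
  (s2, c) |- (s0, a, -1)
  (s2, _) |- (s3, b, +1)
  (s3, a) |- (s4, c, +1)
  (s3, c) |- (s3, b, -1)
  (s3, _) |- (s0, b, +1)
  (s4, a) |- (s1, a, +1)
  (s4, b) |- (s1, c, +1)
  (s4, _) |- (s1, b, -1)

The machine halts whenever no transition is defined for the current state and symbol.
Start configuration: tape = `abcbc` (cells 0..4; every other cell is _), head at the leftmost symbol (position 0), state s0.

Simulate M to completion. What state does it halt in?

s3

s0 | __[a]bcbc_   read a → write a, move -1, go to s0
s0 | _[_]abcbc_   read _ → write a, move -1, go to s2
s2 | [_]aabcbc_   read _ → write b, move +1, go to s3
s3 | b[a]abcbc_   read a → write c, move +1, go to s4
s4 | bc[a]bcbc_   read a → write a, move +1, go to s1
s1 | bca[b]cbc_   read b → write a, move +1, go to s3
s3 | bcaa[c]bc_   read c → write b, move -1, go to s3
s3 | bca[a]bbc_   read a → write c, move +1, go to s4
s4 | bcac[b]bc_   read b → write c, move +1, go to s1
s1 | bcacc[b]c_   read b → write a, move +1, go to s3
s3 | bcacca[c]_   read c → write b, move -1, go to s3
s3 | bcacc[a]b_   read a → write c, move +1, go to s4
s4 | bcaccc[b]_   read b → write c, move +1, go to s1
s1 | bcacccc[_]   read _ → write c, move -1, go to s3
s3 | bcaccc[c]c   read c → write b, move -1, go to s3
s3 | bcacc[c]bc   read c → write b, move -1, go to s3
s3 | bcac[c]bbc   read c → write b, move -1, go to s3
s3 | bca[c]bbbc   read c → write b, move -1, go to s3
s3 | bc[a]bbbbc   read a → write c, move +1, go to s4
s4 | bcc[b]bbbc   read b → write c, move +1, go to s1
s1 | bccc[b]bbc   read b → write a, move +1, go to s3
s3 | bccca[b]bc
No transition is defined for (s3, b); M halts in state s3.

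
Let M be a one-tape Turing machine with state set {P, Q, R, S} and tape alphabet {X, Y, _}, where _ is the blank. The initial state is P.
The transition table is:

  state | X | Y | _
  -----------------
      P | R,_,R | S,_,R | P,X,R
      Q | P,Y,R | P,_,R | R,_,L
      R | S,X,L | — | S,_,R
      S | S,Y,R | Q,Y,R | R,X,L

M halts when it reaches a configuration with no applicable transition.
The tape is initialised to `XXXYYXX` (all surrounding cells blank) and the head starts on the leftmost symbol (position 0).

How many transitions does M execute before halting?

16

state=P head=0 tape=_[X]XXYYXX_   (P,X)→(R,_,R)
state=R head=1 tape=__[X]XYYXX_   (R,X)→(S,X,L)
state=S head=0 tape=_[_]XXYYXX_   (S,_)→(R,X,L)
state=R head=-1 tape=[_]XXXYYXX_   (R,_)→(S,_,R)
state=S head=0 tape=_[X]XXYYXX_   (S,X)→(S,Y,R)
state=S head=1 tape=_Y[X]XYYXX_   (S,X)→(S,Y,R)
state=S head=2 tape=_YY[X]YYXX_   (S,X)→(S,Y,R)
state=S head=3 tape=_YYY[Y]YXX_   (S,Y)→(Q,Y,R)
state=Q head=4 tape=_YYYY[Y]XX_   (Q,Y)→(P,_,R)
state=P head=5 tape=_YYYY_[X]X_   (P,X)→(R,_,R)
state=R head=6 tape=_YYYY__[X]_   (R,X)→(S,X,L)
state=S head=5 tape=_YYYY_[_]X_   (S,_)→(R,X,L)
state=R head=4 tape=_YYYY[_]XX_   (R,_)→(S,_,R)
state=S head=5 tape=_YYYY_[X]X_   (S,X)→(S,Y,R)
state=S head=6 tape=_YYYY_Y[X]_   (S,X)→(S,Y,R)
state=S head=7 tape=_YYYY_YY[_]   (S,_)→(R,X,L)
state=R head=6 tape=_YYYY_Y[Y]X
M halts after 16 transitions.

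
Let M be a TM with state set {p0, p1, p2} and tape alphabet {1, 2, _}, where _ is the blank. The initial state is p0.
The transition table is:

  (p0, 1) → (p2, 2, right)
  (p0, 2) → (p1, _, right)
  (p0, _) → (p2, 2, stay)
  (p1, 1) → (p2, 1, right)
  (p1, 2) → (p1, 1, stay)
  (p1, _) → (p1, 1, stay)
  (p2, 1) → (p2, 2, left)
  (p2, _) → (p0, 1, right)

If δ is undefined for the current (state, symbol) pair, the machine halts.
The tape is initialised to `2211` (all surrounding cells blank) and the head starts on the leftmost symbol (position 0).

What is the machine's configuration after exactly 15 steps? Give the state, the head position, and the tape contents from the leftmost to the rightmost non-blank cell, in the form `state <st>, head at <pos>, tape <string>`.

state p2, head at 4, tape 11_1

state=p0 head=0 tape=[2]211_   (p0,2)→(p1,_,right)
state=p1 head=1 tape=_[2]11_   (p1,2)→(p1,1,stay)
state=p1 head=1 tape=_[1]11_   (p1,1)→(p2,1,right)
state=p2 head=2 tape=_1[1]1_   (p2,1)→(p2,2,left)
state=p2 head=1 tape=_[1]21_   (p2,1)→(p2,2,left)
state=p2 head=0 tape=[_]221_   (p2,_)→(p0,1,right)
state=p0 head=1 tape=1[2]21_   (p0,2)→(p1,_,right)
state=p1 head=2 tape=1_[2]1_   (p1,2)→(p1,1,stay)
state=p1 head=2 tape=1_[1]1_   (p1,1)→(p2,1,right)
state=p2 head=3 tape=1_1[1]_   (p2,1)→(p2,2,left)
state=p2 head=2 tape=1_[1]2_   (p2,1)→(p2,2,left)
state=p2 head=1 tape=1[_]22_   (p2,_)→(p0,1,right)
state=p0 head=2 tape=11[2]2_   (p0,2)→(p1,_,right)
state=p1 head=3 tape=11_[2]_   (p1,2)→(p1,1,stay)
state=p1 head=3 tape=11_[1]_   (p1,1)→(p2,1,right)
state=p2 head=4 tape=11_1[_]
After 15 steps: state p2, head at 4, tape 11_1.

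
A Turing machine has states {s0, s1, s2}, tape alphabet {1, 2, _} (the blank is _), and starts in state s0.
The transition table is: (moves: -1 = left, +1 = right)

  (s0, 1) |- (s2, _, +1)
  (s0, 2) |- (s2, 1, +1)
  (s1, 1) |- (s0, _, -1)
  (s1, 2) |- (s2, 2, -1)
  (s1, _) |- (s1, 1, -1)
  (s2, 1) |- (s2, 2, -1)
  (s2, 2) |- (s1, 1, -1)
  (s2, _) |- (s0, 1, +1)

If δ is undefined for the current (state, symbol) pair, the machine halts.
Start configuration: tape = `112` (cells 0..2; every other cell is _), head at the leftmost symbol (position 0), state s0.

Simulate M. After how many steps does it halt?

10

state=s0 head=0 tape=[1]12__   (s0,1)→(s2,_,+1)
state=s2 head=1 tape=_[1]2__   (s2,1)→(s2,2,-1)
state=s2 head=0 tape=[_]22__   (s2,_)→(s0,1,+1)
state=s0 head=1 tape=1[2]2__   (s0,2)→(s2,1,+1)
state=s2 head=2 tape=11[2]__   (s2,2)→(s1,1,-1)
state=s1 head=1 tape=1[1]1__   (s1,1)→(s0,_,-1)
state=s0 head=0 tape=[1]_1__   (s0,1)→(s2,_,+1)
state=s2 head=1 tape=_[_]1__   (s2,_)→(s0,1,+1)
state=s0 head=2 tape=_1[1]__   (s0,1)→(s2,_,+1)
state=s2 head=3 tape=_1_[_]_   (s2,_)→(s0,1,+1)
state=s0 head=4 tape=_1_1[_]
M halts after 10 transitions.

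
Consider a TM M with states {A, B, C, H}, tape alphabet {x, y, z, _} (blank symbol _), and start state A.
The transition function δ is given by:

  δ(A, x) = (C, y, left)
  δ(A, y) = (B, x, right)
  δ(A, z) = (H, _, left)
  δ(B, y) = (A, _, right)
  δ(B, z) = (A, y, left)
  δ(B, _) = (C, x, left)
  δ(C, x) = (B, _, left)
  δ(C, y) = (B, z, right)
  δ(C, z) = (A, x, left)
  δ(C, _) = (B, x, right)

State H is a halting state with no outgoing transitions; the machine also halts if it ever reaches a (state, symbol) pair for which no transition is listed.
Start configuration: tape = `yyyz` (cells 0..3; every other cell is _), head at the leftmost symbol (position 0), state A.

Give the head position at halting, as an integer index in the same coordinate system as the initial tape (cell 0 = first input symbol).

state=A head=0 tape=[y]yyz_   (A,y)→(B,x,right)
state=B head=1 tape=x[y]yz_   (B,y)→(A,_,right)
state=A head=2 tape=x_[y]z_   (A,y)→(B,x,right)
state=B head=3 tape=x_x[z]_   (B,z)→(A,y,left)
state=A head=2 tape=x_[x]y_   (A,x)→(C,y,left)
state=C head=1 tape=x[_]yy_   (C,_)→(B,x,right)
state=B head=2 tape=xx[y]y_   (B,y)→(A,_,right)
state=A head=3 tape=xx_[y]_   (A,y)→(B,x,right)
state=B head=4 tape=xx_x[_]   (B,_)→(C,x,left)
state=C head=3 tape=xx_[x]x   (C,x)→(B,_,left)
state=B head=2 tape=xx[_]_x   (B,_)→(C,x,left)
state=C head=1 tape=x[x]x_x   (C,x)→(B,_,left)
state=B head=0 tape=[x]_x_x
At halt the head is at cell 0.

0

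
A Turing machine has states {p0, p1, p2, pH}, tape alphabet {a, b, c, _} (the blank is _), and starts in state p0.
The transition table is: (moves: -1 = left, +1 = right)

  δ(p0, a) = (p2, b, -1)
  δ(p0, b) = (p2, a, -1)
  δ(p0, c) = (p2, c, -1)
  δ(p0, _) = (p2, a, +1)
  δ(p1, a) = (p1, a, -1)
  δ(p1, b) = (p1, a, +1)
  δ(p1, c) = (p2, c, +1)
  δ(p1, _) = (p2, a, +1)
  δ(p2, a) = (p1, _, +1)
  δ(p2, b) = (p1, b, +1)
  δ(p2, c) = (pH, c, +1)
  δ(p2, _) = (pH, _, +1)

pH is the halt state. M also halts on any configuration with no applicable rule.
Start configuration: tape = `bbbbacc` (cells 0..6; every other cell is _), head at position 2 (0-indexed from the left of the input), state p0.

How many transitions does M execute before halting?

27

state=p0 head=2 tape=_bb[b]bacc_   (p0,b)→(p2,a,-1)
state=p2 head=1 tape=_b[b]abacc_   (p2,b)→(p1,b,+1)
state=p1 head=2 tape=_bb[a]bacc_   (p1,a)→(p1,a,-1)
state=p1 head=1 tape=_b[b]abacc_   (p1,b)→(p1,a,+1)
state=p1 head=2 tape=_ba[a]bacc_   (p1,a)→(p1,a,-1)
state=p1 head=1 tape=_b[a]abacc_   (p1,a)→(p1,a,-1)
state=p1 head=0 tape=_[b]aabacc_   (p1,b)→(p1,a,+1)
state=p1 head=1 tape=_a[a]abacc_   (p1,a)→(p1,a,-1)
state=p1 head=0 tape=_[a]aabacc_   (p1,a)→(p1,a,-1)
state=p1 head=-1 tape=[_]aaabacc_   (p1,_)→(p2,a,+1)
state=p2 head=0 tape=a[a]aabacc_   (p2,a)→(p1,_,+1)
state=p1 head=1 tape=a_[a]abacc_   (p1,a)→(p1,a,-1)
state=p1 head=0 tape=a[_]aabacc_   (p1,_)→(p2,a,+1)
state=p2 head=1 tape=aa[a]abacc_   (p2,a)→(p1,_,+1)
state=p1 head=2 tape=aa_[a]bacc_   (p1,a)→(p1,a,-1)
state=p1 head=1 tape=aa[_]abacc_   (p1,_)→(p2,a,+1)
state=p2 head=2 tape=aaa[a]bacc_   (p2,a)→(p1,_,+1)
state=p1 head=3 tape=aaa_[b]acc_   (p1,b)→(p1,a,+1)
state=p1 head=4 tape=aaa_a[a]cc_   (p1,a)→(p1,a,-1)
state=p1 head=3 tape=aaa_[a]acc_   (p1,a)→(p1,a,-1)
state=p1 head=2 tape=aaa[_]aacc_   (p1,_)→(p2,a,+1)
state=p2 head=3 tape=aaaa[a]acc_   (p2,a)→(p1,_,+1)
state=p1 head=4 tape=aaaa_[a]cc_   (p1,a)→(p1,a,-1)
state=p1 head=3 tape=aaaa[_]acc_   (p1,_)→(p2,a,+1)
state=p2 head=4 tape=aaaaa[a]cc_   (p2,a)→(p1,_,+1)
state=p1 head=5 tape=aaaaa_[c]c_   (p1,c)→(p2,c,+1)
state=p2 head=6 tape=aaaaa_c[c]_   (p2,c)→(pH,c,+1)
state=pH head=7 tape=aaaaa_cc[_]
M halts after 27 transitions.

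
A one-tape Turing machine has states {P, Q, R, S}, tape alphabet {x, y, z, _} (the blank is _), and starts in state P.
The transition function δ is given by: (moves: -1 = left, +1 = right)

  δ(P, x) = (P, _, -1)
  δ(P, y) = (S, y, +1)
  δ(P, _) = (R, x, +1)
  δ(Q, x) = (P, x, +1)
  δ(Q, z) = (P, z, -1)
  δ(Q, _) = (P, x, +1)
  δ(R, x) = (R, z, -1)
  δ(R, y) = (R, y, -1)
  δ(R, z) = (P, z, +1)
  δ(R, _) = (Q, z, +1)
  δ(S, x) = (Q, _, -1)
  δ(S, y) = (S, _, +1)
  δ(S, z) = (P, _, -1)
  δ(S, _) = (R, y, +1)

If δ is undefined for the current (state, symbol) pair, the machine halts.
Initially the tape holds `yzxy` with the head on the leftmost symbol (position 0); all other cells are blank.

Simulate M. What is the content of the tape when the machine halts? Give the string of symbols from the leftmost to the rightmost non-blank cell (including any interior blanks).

P | _[y]zxy   read y → write y, move +1, go to S
S | _y[z]xy   read z → write _, move -1, go to P
P | _[y]_xy   read y → write y, move +1, go to S
S | _y[_]xy   read _ → write y, move +1, go to R
R | _yy[x]y   read x → write z, move -1, go to R
R | _y[y]zy   read y → write y, move -1, go to R
R | _[y]yzy   read y → write y, move -1, go to R
R | [_]yyzy   read _ → write z, move +1, go to Q
Q | z[y]yzy
The non-blank tape span at halt is zyyzy.

zyyzy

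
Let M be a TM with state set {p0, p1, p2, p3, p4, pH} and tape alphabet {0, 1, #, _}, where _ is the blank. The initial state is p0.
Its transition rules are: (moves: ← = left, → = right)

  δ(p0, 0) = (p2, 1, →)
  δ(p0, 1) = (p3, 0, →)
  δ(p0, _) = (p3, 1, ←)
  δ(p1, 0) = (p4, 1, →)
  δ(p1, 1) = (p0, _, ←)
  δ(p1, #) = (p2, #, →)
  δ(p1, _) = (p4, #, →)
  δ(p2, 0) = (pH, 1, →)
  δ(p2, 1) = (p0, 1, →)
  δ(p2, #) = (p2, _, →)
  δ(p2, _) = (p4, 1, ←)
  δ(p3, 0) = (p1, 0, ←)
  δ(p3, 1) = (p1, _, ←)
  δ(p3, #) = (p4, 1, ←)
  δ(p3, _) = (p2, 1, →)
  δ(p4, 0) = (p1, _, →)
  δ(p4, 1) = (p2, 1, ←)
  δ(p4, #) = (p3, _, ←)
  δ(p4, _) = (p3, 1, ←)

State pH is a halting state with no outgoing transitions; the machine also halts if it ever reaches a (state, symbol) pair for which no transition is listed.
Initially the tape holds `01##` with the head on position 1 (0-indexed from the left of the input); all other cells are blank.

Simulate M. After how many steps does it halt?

state=p0 head=1 tape=___0[1]##   (p0,1)→(p3,0,→)
state=p3 head=2 tape=___00[#]#   (p3,#)→(p4,1,←)
state=p4 head=1 tape=___0[0]1#   (p4,0)→(p1,_,→)
state=p1 head=2 tape=___0_[1]#   (p1,1)→(p0,_,←)
state=p0 head=1 tape=___0[_]_#   (p0,_)→(p3,1,←)
state=p3 head=0 tape=___[0]1_#   (p3,0)→(p1,0,←)
state=p1 head=-1 tape=__[_]01_#   (p1,_)→(p4,#,→)
state=p4 head=0 tape=__#[0]1_#   (p4,0)→(p1,_,→)
state=p1 head=1 tape=__#_[1]_#   (p1,1)→(p0,_,←)
state=p0 head=0 tape=__#[_]__#   (p0,_)→(p3,1,←)
state=p3 head=-1 tape=__[#]1__#   (p3,#)→(p4,1,←)
state=p4 head=-2 tape=_[_]11__#   (p4,_)→(p3,1,←)
state=p3 head=-3 tape=[_]111__#   (p3,_)→(p2,1,→)
state=p2 head=-2 tape=1[1]11__#   (p2,1)→(p0,1,→)
state=p0 head=-1 tape=11[1]1__#   (p0,1)→(p3,0,→)
state=p3 head=0 tape=110[1]__#   (p3,1)→(p1,_,←)
state=p1 head=-1 tape=11[0]___#   (p1,0)→(p4,1,→)
state=p4 head=0 tape=111[_]__#   (p4,_)→(p3,1,←)
state=p3 head=-1 tape=11[1]1__#   (p3,1)→(p1,_,←)
state=p1 head=-2 tape=1[1]_1__#   (p1,1)→(p0,_,←)
state=p0 head=-3 tape=[1]__1__#   (p0,1)→(p3,0,→)
state=p3 head=-2 tape=0[_]_1__#   (p3,_)→(p2,1,→)
state=p2 head=-1 tape=01[_]1__#   (p2,_)→(p4,1,←)
state=p4 head=-2 tape=0[1]11__#   (p4,1)→(p2,1,←)
state=p2 head=-3 tape=[0]111__#   (p2,0)→(pH,1,→)
state=pH head=-2 tape=1[1]11__#
M halts after 25 transitions.

25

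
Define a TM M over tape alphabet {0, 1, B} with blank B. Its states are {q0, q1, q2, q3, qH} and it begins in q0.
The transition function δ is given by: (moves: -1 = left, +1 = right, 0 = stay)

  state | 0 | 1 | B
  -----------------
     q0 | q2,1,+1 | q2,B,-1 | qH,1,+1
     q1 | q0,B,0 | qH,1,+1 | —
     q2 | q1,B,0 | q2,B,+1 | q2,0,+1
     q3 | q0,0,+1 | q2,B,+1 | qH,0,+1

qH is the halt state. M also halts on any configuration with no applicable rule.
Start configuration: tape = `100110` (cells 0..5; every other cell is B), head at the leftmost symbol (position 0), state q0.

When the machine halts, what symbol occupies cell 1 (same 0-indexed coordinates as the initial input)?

q0 | B[1]00110   read 1 → write B, move -1, go to q2
q2 | [B]B00110   read B → write 0, move +1, go to q2
q2 | 0[B]00110   read B → write 0, move +1, go to q2
q2 | 00[0]0110   read 0 → write B, move 0, go to q1
q1 | 00[B]0110
Cell 1 holds B when M halts.

B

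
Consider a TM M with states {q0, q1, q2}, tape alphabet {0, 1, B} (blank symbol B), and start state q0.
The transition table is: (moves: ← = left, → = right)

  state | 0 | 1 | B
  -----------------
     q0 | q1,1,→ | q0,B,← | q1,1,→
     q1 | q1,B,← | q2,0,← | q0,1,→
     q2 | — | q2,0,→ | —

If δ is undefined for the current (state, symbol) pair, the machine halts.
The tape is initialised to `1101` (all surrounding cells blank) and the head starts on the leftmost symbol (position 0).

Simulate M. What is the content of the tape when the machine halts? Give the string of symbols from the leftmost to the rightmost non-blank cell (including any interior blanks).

111100

q0 | BB[1]101   read 1 → write B, move ←, go to q0
q0 | B[B]B101   read B → write 1, move →, go to q1
q1 | B1[B]101   read B → write 1, move →, go to q0
q0 | B11[1]01   read 1 → write B, move ←, go to q0
q0 | B1[1]B01   read 1 → write B, move ←, go to q0
q0 | B[1]BB01   read 1 → write B, move ←, go to q0
q0 | [B]BBB01   read B → write 1, move →, go to q1
q1 | 1[B]BB01   read B → write 1, move →, go to q0
q0 | 11[B]B01   read B → write 1, move →, go to q1
q1 | 111[B]01   read B → write 1, move →, go to q0
q0 | 1111[0]1   read 0 → write 1, move →, go to q1
q1 | 11111[1]   read 1 → write 0, move ←, go to q2
q2 | 1111[1]0   read 1 → write 0, move →, go to q2
q2 | 11110[0]
The non-blank tape span at halt is 111100.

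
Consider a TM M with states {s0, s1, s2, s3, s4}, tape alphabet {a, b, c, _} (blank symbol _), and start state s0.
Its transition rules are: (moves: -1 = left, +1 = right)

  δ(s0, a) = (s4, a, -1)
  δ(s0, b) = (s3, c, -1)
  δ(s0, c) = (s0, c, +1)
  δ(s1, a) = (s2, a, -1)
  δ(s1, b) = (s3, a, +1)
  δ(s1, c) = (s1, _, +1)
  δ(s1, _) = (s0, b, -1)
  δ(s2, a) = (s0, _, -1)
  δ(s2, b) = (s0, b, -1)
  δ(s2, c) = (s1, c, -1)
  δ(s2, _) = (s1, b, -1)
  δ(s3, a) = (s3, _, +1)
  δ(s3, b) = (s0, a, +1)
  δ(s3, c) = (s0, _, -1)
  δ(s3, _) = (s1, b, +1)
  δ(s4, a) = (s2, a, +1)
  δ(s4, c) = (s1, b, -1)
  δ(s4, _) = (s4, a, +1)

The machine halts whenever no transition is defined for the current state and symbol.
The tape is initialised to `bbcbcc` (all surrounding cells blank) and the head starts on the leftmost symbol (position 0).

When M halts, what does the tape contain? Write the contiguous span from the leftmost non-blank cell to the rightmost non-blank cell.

b_babbcc

state=s0 head=0 tape=__[b]bcbcc   (s0,b)→(s3,c,-1)
state=s3 head=-1 tape=_[_]cbcbcc   (s3,_)→(s1,b,+1)
state=s1 head=0 tape=_b[c]bcbcc   (s1,c)→(s1,_,+1)
state=s1 head=1 tape=_b_[b]cbcc   (s1,b)→(s3,a,+1)
state=s3 head=2 tape=_b_a[c]bcc   (s3,c)→(s0,_,-1)
state=s0 head=1 tape=_b_[a]_bcc   (s0,a)→(s4,a,-1)
state=s4 head=0 tape=_b[_]a_bcc   (s4,_)→(s4,a,+1)
state=s4 head=1 tape=_ba[a]_bcc   (s4,a)→(s2,a,+1)
state=s2 head=2 tape=_baa[_]bcc   (s2,_)→(s1,b,-1)
state=s1 head=1 tape=_ba[a]bbcc   (s1,a)→(s2,a,-1)
state=s2 head=0 tape=_b[a]abbcc   (s2,a)→(s0,_,-1)
state=s0 head=-1 tape=_[b]_abbcc   (s0,b)→(s3,c,-1)
state=s3 head=-2 tape=[_]c_abbcc   (s3,_)→(s1,b,+1)
state=s1 head=-1 tape=b[c]_abbcc   (s1,c)→(s1,_,+1)
state=s1 head=0 tape=b_[_]abbcc   (s1,_)→(s0,b,-1)
state=s0 head=-1 tape=b[_]babbcc
The non-blank tape span at halt is b_babbcc.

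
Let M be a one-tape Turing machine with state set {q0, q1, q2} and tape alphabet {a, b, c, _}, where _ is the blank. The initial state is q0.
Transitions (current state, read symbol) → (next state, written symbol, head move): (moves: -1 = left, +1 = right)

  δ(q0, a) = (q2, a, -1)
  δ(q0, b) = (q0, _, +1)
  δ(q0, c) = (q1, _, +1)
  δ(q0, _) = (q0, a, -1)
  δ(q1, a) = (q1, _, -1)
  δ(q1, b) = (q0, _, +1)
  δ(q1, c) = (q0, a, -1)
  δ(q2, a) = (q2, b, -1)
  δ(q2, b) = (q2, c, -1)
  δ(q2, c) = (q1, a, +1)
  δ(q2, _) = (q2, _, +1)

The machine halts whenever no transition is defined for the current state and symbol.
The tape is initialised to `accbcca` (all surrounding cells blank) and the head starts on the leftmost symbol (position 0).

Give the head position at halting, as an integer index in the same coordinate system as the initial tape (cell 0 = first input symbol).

q0 | _[a]ccbcca   read a → write a, move -1, go to q2
q2 | [_]accbcca   read _ → write _, move +1, go to q2
q2 | _[a]ccbcca   read a → write b, move -1, go to q2
q2 | [_]bccbcca   read _ → write _, move +1, go to q2
q2 | _[b]ccbcca   read b → write c, move -1, go to q2
q2 | [_]cccbcca   read _ → write _, move +1, go to q2
q2 | _[c]ccbcca   read c → write a, move +1, go to q1
q1 | _a[c]cbcca   read c → write a, move -1, go to q0
q0 | _[a]acbcca   read a → write a, move -1, go to q2
q2 | [_]aacbcca   read _ → write _, move +1, go to q2
q2 | _[a]acbcca   read a → write b, move -1, go to q2
q2 | [_]bacbcca   read _ → write _, move +1, go to q2
q2 | _[b]acbcca   read b → write c, move -1, go to q2
q2 | [_]cacbcca   read _ → write _, move +1, go to q2
q2 | _[c]acbcca   read c → write a, move +1, go to q1
q1 | _a[a]cbcca   read a → write _, move -1, go to q1
q1 | _[a]_cbcca   read a → write _, move -1, go to q1
q1 | [_]__cbcca
At halt the head is at cell -1.

-1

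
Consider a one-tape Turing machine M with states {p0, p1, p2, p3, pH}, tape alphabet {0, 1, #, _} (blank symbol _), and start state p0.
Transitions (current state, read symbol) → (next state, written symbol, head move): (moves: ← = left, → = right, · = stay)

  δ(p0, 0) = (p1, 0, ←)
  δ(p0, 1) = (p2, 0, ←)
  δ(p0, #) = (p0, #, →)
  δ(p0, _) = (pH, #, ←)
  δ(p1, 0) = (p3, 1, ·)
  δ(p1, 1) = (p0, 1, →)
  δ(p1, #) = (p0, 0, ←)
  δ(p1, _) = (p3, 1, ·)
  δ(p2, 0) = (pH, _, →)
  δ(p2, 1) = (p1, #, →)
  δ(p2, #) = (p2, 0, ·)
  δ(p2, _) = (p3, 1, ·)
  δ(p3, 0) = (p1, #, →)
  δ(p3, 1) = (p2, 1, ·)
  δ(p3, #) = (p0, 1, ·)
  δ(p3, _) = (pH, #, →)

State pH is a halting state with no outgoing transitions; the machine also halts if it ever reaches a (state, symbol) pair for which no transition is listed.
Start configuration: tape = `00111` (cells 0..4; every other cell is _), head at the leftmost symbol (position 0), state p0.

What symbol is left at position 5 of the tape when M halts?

#

state=p0 head=0 tape=_[0]0111_   (p0,0)→(p1,0,←)
state=p1 head=-1 tape=[_]00111_   (p1,_)→(p3,1,·)
state=p3 head=-1 tape=[1]00111_   (p3,1)→(p2,1,·)
state=p2 head=-1 tape=[1]00111_   (p2,1)→(p1,#,→)
state=p1 head=0 tape=#[0]0111_   (p1,0)→(p3,1,·)
state=p3 head=0 tape=#[1]0111_   (p3,1)→(p2,1,·)
state=p2 head=0 tape=#[1]0111_   (p2,1)→(p1,#,→)
state=p1 head=1 tape=##[0]111_   (p1,0)→(p3,1,·)
state=p3 head=1 tape=##[1]111_   (p3,1)→(p2,1,·)
state=p2 head=1 tape=##[1]111_   (p2,1)→(p1,#,→)
state=p1 head=2 tape=###[1]11_   (p1,1)→(p0,1,→)
state=p0 head=3 tape=###1[1]1_   (p0,1)→(p2,0,←)
state=p2 head=2 tape=###[1]01_   (p2,1)→(p1,#,→)
state=p1 head=3 tape=####[0]1_   (p1,0)→(p3,1,·)
state=p3 head=3 tape=####[1]1_   (p3,1)→(p2,1,·)
state=p2 head=3 tape=####[1]1_   (p2,1)→(p1,#,→)
state=p1 head=4 tape=#####[1]_   (p1,1)→(p0,1,→)
state=p0 head=5 tape=#####1[_]   (p0,_)→(pH,#,←)
state=pH head=4 tape=#####[1]#
Cell 5 holds # when M halts.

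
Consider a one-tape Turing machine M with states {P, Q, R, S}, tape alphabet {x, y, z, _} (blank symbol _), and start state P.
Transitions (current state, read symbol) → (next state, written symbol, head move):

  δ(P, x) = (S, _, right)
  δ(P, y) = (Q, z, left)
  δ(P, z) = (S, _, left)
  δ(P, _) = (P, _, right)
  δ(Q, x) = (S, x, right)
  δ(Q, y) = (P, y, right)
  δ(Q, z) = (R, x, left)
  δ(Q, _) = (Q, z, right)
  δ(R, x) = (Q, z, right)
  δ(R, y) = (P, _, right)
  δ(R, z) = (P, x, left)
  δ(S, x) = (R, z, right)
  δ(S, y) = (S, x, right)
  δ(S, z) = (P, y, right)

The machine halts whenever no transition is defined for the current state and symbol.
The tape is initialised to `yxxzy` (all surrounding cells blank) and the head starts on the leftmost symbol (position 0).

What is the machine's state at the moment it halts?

state=P head=0 tape=__[y]xxzy   (P,y)→(Q,z,left)
state=Q head=-1 tape=_[_]zxxzy   (Q,_)→(Q,z,right)
state=Q head=0 tape=_z[z]xxzy   (Q,z)→(R,x,left)
state=R head=-1 tape=_[z]xxxzy   (R,z)→(P,x,left)
state=P head=-2 tape=[_]xxxxzy   (P,_)→(P,_,right)
state=P head=-1 tape=_[x]xxxzy   (P,x)→(S,_,right)
state=S head=0 tape=__[x]xxzy   (S,x)→(R,z,right)
state=R head=1 tape=__z[x]xzy   (R,x)→(Q,z,right)
state=Q head=2 tape=__zz[x]zy   (Q,x)→(S,x,right)
state=S head=3 tape=__zzx[z]y   (S,z)→(P,y,right)
state=P head=4 tape=__zzxy[y]   (P,y)→(Q,z,left)
state=Q head=3 tape=__zzx[y]z   (Q,y)→(P,y,right)
state=P head=4 tape=__zzxy[z]   (P,z)→(S,_,left)
state=S head=3 tape=__zzx[y]_   (S,y)→(S,x,right)
state=S head=4 tape=__zzxx[_]
No transition is defined for (S, _); M halts in state S.

S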